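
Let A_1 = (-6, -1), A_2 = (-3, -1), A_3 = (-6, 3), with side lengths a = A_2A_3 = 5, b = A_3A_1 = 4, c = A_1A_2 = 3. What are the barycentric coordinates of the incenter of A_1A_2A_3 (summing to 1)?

The incenter has barycentric coordinates proportional to the opposite side lengths: (5 : 4 : 3).
Normalizing by 5+4+3 = 12 gives (5/12, 1/3, 1/4).

(5/12, 1/3, 1/4)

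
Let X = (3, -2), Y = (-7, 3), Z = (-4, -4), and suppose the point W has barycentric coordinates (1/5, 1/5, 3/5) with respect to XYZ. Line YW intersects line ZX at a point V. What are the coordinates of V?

(-9/4, -7/2)

Line YW meets ZX where the Y-coordinate vanishes; zeroing W's Y-weight and renormalizing leaves Z, X-weights 3/5 : 1/5 → (3/4, 1/4).
So V = (3/4)·Z + (1/4)·X = (-9/4, -7/2).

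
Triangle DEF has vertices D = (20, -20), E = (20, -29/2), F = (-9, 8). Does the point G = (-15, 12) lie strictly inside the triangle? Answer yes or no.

Barycentric coordinates of G: (38/319, -104/319, 35/29).
The three coordinates are positive, negative, positive; a point is interior exactly when all three are positive.

no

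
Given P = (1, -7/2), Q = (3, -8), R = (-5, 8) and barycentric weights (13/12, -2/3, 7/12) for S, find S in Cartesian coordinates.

(-23/6, 149/24)

S = (13/12)·P + (-2/3)·Q + (7/12)·R.
x-coordinate: (13/12)·1 + (-2/3)·3 + (7/12)·(-5) = -23/6.
y-coordinate: (13/12)·(-7/2) + (-2/3)·(-8) + (7/12)·8 = 149/24.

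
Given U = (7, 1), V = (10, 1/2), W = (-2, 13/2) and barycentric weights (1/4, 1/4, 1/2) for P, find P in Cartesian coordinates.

P = (1/4)·U + (1/4)·V + (1/2)·W.
x-coordinate: (1/4)·7 + (1/4)·10 + (1/2)·(-2) = 13/4.
y-coordinate: (1/4)·1 + (1/4)·(1/2) + (1/2)·(13/2) = 29/8.

(13/4, 29/8)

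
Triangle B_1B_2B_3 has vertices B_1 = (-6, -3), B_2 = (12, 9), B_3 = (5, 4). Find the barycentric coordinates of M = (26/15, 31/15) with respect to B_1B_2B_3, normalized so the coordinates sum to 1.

(7/15, 4/15, 4/15)

Signed area of the reference triangle: [B_1B_2B_3] = ½·((-6)·(9−4) + 12·(4−(-3)) + 5·(-3−9)) = ½·(-30 + 84 − 60) = -3.
[MB_2B_3] = ½·((26/15)·(9−4) + 12·(4−(31/15)) + 5·(31/15−9)) = ½·(26/3 + 116/5 − 104/3) = -7/5, so the B_1-coordinate is (-7/5)/(-3) = 7/15.
[B_1MB_3] = ½·((-6)·(31/15−4) + (26/15)·(4−(-3)) + 5·(-3−(31/15))) = ½·(58/5 + 182/15 − 76/3) = -4/5, so the B_2-coordinate is 4/15.
[B_1B_2M] = ½·((-6)·(9−(31/15)) + 12·(31/15−(-3)) + (26/15)·(-3−9)) = ½·(-208/5 + 304/5 − 104/5) = -4/5, so the B_3-coordinate is 4/15.
Check: 7/15 + 4/15 + 4/15 = 1.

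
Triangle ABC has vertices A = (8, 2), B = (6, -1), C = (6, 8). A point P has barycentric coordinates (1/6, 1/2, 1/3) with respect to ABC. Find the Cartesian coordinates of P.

(19/3, 5/2)

P = (1/6)·A + (1/2)·B + (1/3)·C.
x-coordinate: (1/6)·8 + (1/2)·6 + (1/3)·6 = 19/3.
y-coordinate: (1/6)·2 + (1/2)·(-1) + (1/3)·8 = 5/2.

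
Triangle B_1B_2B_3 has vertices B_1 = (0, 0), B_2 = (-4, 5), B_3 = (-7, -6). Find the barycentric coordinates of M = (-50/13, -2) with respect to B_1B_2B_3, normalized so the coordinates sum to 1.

Signed area of the reference triangle: [B_1B_2B_3] = ½·(0·(5−(-6)) + (-4)·(-6−0) + (-7)·(0−5)) = ½·(0 + 24 + 35) = 59/2.
[MB_2B_3] = ½·((-50/13)·(5−(-6)) + (-4)·(-6−(-2)) + (-7)·(-2−5)) = ½·(-550/13 + 16 + 49) = 295/26, so the B_1-coordinate is (295/26)/(59/2) = 5/13.
[B_1MB_3] = ½·(0·(-2−(-6)) + (-50/13)·(-6−0) + (-7)·(0−(-2))) = ½·(0 + 300/13 − 14) = 59/13, so the B_2-coordinate is 2/13.
[B_1B_2M] = ½·(0·(5−(-2)) + (-4)·(-2−0) + (-50/13)·(0−5)) = ½·(0 + 8 + 250/13) = 177/13, so the B_3-coordinate is 6/13.
Check: 5/13 + 2/13 + 6/13 = 1.

(5/13, 2/13, 6/13)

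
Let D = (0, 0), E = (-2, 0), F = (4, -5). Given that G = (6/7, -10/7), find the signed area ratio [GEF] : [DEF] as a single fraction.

[DEF] = ½·(0·(0−(-5)) + (-2)·(-5−0) + 4·(0−0)) = ½·(0 + 10 + 0) = 5.
[GEF] = ½·((6/7)·(0−(-5)) + (-2)·(-5−(-10/7)) + 4·(-10/7−0)) = ½·(30/7 + 50/7 − 40/7) = 20/7, so the ratio is (20/7)/5 = 4/7.

4/7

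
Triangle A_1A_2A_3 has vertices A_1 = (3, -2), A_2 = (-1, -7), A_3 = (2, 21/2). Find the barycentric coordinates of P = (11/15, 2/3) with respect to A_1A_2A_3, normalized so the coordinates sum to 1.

Signed area of the reference triangle: [A_1A_2A_3] = ½·(3·(-7−(21/2)) + (-1)·(21/2−(-2)) + 2·(-2−(-7))) = ½·(-105/2 − 25/2 + 10) = -55/2.
[PA_2A_3] = ½·((11/15)·(-7−(21/2)) + (-1)·(21/2−(2/3)) + 2·(2/3−(-7))) = ½·(-77/6 − 59/6 + 46/3) = -11/3, so the A_1-coordinate is (-11/3)/(-55/2) = 2/15.
[A_1PA_3] = ½·(3·(2/3−(21/2)) + (11/15)·(21/2−(-2)) + 2·(-2−(2/3))) = ½·(-59/2 + 55/6 − 16/3) = -77/6, so the A_2-coordinate is 7/15.
[A_1A_2P] = ½·(3·(-7−(2/3)) + (-1)·(2/3−(-2)) + (11/15)·(-2−(-7))) = ½·(-23 − 8/3 + 11/3) = -11, so the A_3-coordinate is 2/5.

(2/15, 7/15, 2/5)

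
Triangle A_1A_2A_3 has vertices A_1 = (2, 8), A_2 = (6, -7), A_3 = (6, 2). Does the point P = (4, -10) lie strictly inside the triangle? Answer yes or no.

Barycentric coordinates of P: (1/2, 5/3, -7/6).
The three coordinates are positive, positive, negative; a point is interior exactly when all three are positive.

no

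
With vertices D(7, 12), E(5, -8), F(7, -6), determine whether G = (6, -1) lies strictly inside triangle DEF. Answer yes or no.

Barycentric coordinates of G: (1/3, 1/2, 1/6).
The three coordinates are positive, positive, positive; a point is interior exactly when all three are positive.

yes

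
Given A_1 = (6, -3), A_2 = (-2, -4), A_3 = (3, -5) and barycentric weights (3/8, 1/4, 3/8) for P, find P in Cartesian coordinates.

P = (3/8)·A_1 + (1/4)·A_2 + (3/8)·A_3.
x-coordinate: (3/8)·6 + (1/4)·(-2) + (3/8)·3 = 23/8.
y-coordinate: (3/8)·(-3) + (1/4)·(-4) + (3/8)·(-5) = -4.

(23/8, -4)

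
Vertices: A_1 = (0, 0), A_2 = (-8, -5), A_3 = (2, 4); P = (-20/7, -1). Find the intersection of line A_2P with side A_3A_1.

(1, 2)

Barycentric coordinates of P with respect to A_1A_2A_3: (2/7, 3/7, 2/7).
On side A_3A_1 the A_2-coordinate is zero; dropping P's A_2-weight 3/7 and renormalizing the remaining 2/7 : 2/7 gives weights 1/2, 1/2 on A_3, A_1.
Q = (1/2)·(2, 4) + (1/2)·(0, 0) = (1, 2).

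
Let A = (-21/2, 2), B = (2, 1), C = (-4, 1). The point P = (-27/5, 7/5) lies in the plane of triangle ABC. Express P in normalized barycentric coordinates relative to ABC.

Signed area of the reference triangle: [ABC] = ½·((-21/2)·(1−1) + 2·(1−2) + (-4)·(2−1)) = ½·(0 − 2 − 4) = -3.
[PBC] = ½·((-27/5)·(1−1) + 2·(1−(7/5)) + (-4)·(7/5−1)) = ½·(0 − 4/5 − 8/5) = -6/5, so the A-coordinate is (-6/5)/(-3) = 2/5.
[APC] = ½·((-21/2)·(7/5−1) + (-27/5)·(1−2) + (-4)·(2−(7/5))) = ½·(-21/5 + 27/5 − 12/5) = -3/5, so the B-coordinate is 1/5.
[ABP] = ½·((-21/2)·(1−(7/5)) + 2·(7/5−2) + (-27/5)·(2−1)) = ½·(21/5 − 6/5 − 27/5) = -6/5, so the C-coordinate is 2/5.

(2/5, 1/5, 2/5)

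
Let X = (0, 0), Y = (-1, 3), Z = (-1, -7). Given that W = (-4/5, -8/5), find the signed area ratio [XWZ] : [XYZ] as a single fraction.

2/5

[XYZ] = ½·(0·(3−(-7)) + (-1)·(-7−0) + (-1)·(0−3)) = ½·(0 + 7 + 3) = 5.
[XWZ] = ½·(0·(-8/5−(-7)) + (-4/5)·(-7−0) + (-1)·(0−(-8/5))) = ½·(0 + 28/5 − 8/5) = 2, so the ratio is 2/5 = 2/5.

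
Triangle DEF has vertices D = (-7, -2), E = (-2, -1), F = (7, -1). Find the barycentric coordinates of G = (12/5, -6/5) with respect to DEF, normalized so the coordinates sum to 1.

Signed area of the reference triangle: [DEF] = ½·((-7)·(-1−(-1)) + (-2)·(-1−(-2)) + 7·(-2−(-1))) = ½·(0 − 2 − 7) = -9/2.
[GEF] = ½·((12/5)·(-1−(-1)) + (-2)·(-1−(-6/5)) + 7·(-6/5−(-1))) = ½·(0 − 2/5 − 7/5) = -9/10, so the D-coordinate is (-9/10)/(-9/2) = 1/5.
[DGF] = ½·((-7)·(-6/5−(-1)) + (12/5)·(-1−(-2)) + 7·(-2−(-6/5))) = ½·(7/5 + 12/5 − 28/5) = -9/10, so the E-coordinate is 1/5.
[DEG] = ½·((-7)·(-1−(-6/5)) + (-2)·(-6/5−(-2)) + (12/5)·(-2−(-1))) = ½·(-7/5 − 8/5 − 12/5) = -27/10, so the F-coordinate is 3/5.
Check: 1/5 + 1/5 + 3/5 = 1.

(1/5, 1/5, 3/5)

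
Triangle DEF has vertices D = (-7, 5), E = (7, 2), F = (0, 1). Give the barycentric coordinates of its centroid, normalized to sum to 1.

The centroid is the average of the vertices, so each weight is 1/3.

(1/3, 1/3, 1/3)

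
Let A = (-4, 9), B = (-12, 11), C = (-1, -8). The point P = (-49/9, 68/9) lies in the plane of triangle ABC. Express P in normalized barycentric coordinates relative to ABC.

(2/3, 2/9, 1/9)

Signed area of the reference triangle: [ABC] = ½·((-4)·(11−(-8)) + (-12)·(-8−9) + (-1)·(9−11)) = ½·(-76 + 204 + 2) = 65.
[PBC] = ½·((-49/9)·(11−(-8)) + (-12)·(-8−(68/9)) + (-1)·(68/9−11)) = ½·(-931/9 + 560/3 + 31/9) = 130/3, so the A-coordinate is (130/3)/65 = 2/3.
[APC] = ½·((-4)·(68/9−(-8)) + (-49/9)·(-8−9) + (-1)·(9−(68/9))) = ½·(-560/9 + 833/9 − 13/9) = 130/9, so the B-coordinate is 2/9.
[ABP] = ½·((-4)·(11−(68/9)) + (-12)·(68/9−9) + (-49/9)·(9−11)) = ½·(-124/9 + 52/3 + 98/9) = 65/9, so the C-coordinate is 1/9.
Check: 2/3 + 2/9 + 1/9 = 1.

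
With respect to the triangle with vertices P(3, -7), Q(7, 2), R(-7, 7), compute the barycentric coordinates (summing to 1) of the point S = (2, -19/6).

Signed area of the reference triangle: [PQR] = ½·(3·(2−7) + 7·(7−(-7)) + (-7)·(-7−2)) = ½·(-15 + 98 + 63) = 73.
[SQR] = ½·(2·(2−7) + 7·(7−(-19/6)) + (-7)·(-19/6−2)) = ½·(-10 + 427/6 + 217/6) = 146/3, so the P-coordinate is (146/3)/73 = 2/3.
[PSR] = ½·(3·(-19/6−7) + 2·(7−(-7)) + (-7)·(-7−(-19/6))) = ½·(-61/2 + 28 + 161/6) = 73/6, so the Q-coordinate is 1/6.
[PQS] = ½·(3·(2−(-19/6)) + 7·(-19/6−(-7)) + 2·(-7−2)) = ½·(31/2 + 161/6 − 18) = 73/6, so the R-coordinate is 1/6.
Check: 2/3 + 1/6 + 1/6 = 1.

(2/3, 1/6, 1/6)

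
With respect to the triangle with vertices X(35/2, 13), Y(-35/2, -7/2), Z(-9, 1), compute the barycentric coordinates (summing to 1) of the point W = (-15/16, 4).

Signed area of the reference triangle: [XYZ] = ½·((35/2)·(-7/2−1) + (-35/2)·(1−13) + (-9)·(13−(-7/2))) = ½·(-315/4 + 210 − 297/2) = -69/8.
[WYZ] = ½·((-15/16)·(-7/2−1) + (-35/2)·(1−4) + (-9)·(4−(-7/2))) = ½·(135/32 + 105/2 − 135/2) = -345/64, so the X-coordinate is (-345/64)/(-69/8) = 5/8.
[XWZ] = ½·((35/2)·(4−1) + (-15/16)·(1−13) + (-9)·(13−4)) = ½·(105/2 + 45/4 − 81) = -69/8, so the Y-coordinate is 1.
[XYW] = ½·((35/2)·(-7/2−4) + (-35/2)·(4−13) + (-15/16)·(13−(-7/2))) = ½·(-525/4 + 315/2 − 495/32) = 345/64, so the Z-coordinate is -5/8.
Check: 5/8 + 1 − 5/8 = 1.

(5/8, 1, -5/8)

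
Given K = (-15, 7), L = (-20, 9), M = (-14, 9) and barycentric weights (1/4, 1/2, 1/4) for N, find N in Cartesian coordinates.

N = (1/4)·K + (1/2)·L + (1/4)·M.
x-coordinate: (1/4)·(-15) + (1/2)·(-20) + (1/4)·(-14) = -69/4.
y-coordinate: (1/4)·7 + (1/2)·9 + (1/4)·9 = 17/2.

(-69/4, 17/2)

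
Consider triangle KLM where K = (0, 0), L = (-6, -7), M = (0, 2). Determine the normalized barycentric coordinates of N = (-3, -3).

(1/4, 1/2, 1/4)

Signed area of the reference triangle: [KLM] = ½·(0·(-7−2) + (-6)·(2−0) + 0·(0−(-7))) = ½·(0 − 12 + 0) = -6.
[NLM] = ½·((-3)·(-7−2) + (-6)·(2−(-3)) + 0·(-3−(-7))) = ½·(27 − 30 + 0) = -3/2, so the K-coordinate is (-3/2)/(-6) = 1/4.
[KNM] = ½·(0·(-3−2) + (-3)·(2−0) + 0·(0−(-3))) = ½·(0 − 6 + 0) = -3, so the L-coordinate is 1/2.
[KLN] = ½·(0·(-7−(-3)) + (-6)·(-3−0) + (-3)·(0−(-7))) = ½·(0 + 18 − 21) = -3/2, so the M-coordinate is 1/4.
Check: 1/4 + 1/2 + 1/4 = 1.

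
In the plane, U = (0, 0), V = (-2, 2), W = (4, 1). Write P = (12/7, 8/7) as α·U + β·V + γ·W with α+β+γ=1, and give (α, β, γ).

Signed area of the reference triangle: [UVW] = ½·(0·(2−1) + (-2)·(1−0) + 4·(0−2)) = ½·(0 − 2 − 8) = -5.
[PVW] = ½·((12/7)·(2−1) + (-2)·(1−(8/7)) + 4·(8/7−2)) = ½·(12/7 + 2/7 − 24/7) = -5/7, so the U-coordinate is (-5/7)/(-5) = 1/7.
[UPW] = ½·(0·(8/7−1) + (12/7)·(1−0) + 4·(0−(8/7))) = ½·(0 + 12/7 − 32/7) = -10/7, so the V-coordinate is 2/7.
[UVP] = ½·(0·(2−(8/7)) + (-2)·(8/7−0) + (12/7)·(0−2)) = ½·(0 − 16/7 − 24/7) = -20/7, so the W-coordinate is 4/7.

(1/7, 2/7, 4/7)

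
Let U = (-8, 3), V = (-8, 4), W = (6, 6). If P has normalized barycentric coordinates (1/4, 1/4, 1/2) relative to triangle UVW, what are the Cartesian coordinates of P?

(-1, 19/4)

P = (1/4)·U + (1/4)·V + (1/2)·W.
x-coordinate: (1/4)·(-8) + (1/4)·(-8) + (1/2)·6 = -1.
y-coordinate: (1/4)·3 + (1/4)·4 + (1/2)·6 = 19/4.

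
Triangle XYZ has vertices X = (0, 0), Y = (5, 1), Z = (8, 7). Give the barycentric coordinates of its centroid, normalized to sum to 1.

(1/3, 1/3, 1/3)

The centroid is the average of the vertices, so each weight is 1/3.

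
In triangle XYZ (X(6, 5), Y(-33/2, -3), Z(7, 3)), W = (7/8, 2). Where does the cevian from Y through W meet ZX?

(20/3, 11/3)

Barycentric coordinates of W with respect to XYZ: (1/4, 1/4, 1/2).
On side ZX the Y-coordinate is zero; dropping W's Y-weight 1/4 and renormalizing the remaining 1/2 : 1/4 gives weights 2/3, 1/3 on Z, X.
V = (2/3)·(7, 3) + (1/3)·(6, 5) = (20/3, 11/3).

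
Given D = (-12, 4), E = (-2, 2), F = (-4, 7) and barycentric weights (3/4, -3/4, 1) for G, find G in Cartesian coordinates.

(-23/2, 17/2)

G = (3/4)·D + (-3/4)·E + 1·F.
x-coordinate: (3/4)·(-12) + (-3/4)·(-2) + 1·(-4) = -23/2.
y-coordinate: (3/4)·4 + (-3/4)·2 + 1·7 = 17/2.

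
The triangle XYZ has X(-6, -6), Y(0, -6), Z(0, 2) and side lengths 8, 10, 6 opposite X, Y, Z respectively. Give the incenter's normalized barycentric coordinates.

(1/3, 5/12, 1/4)

The incenter has barycentric coordinates proportional to the opposite side lengths: (8 : 10 : 6).
Normalizing by 8+10+6 = 24 gives (1/3, 5/12, 1/4).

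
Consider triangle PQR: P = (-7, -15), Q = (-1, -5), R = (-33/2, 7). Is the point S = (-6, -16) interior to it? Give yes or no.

Barycentric coordinates of S: (461/454, 25/454, -16/227).
The three coordinates are positive, positive, negative; a point is interior exactly when all three are positive.

no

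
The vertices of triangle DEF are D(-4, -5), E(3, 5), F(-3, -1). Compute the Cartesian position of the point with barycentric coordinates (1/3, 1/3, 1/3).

G = (1/3)·D + (1/3)·E + (1/3)·F.
x-coordinate: (1/3)·(-4) + (1/3)·3 + (1/3)·(-3) = -4/3.
y-coordinate: (1/3)·(-5) + (1/3)·5 + (1/3)·(-1) = -1/3.

(-4/3, -1/3)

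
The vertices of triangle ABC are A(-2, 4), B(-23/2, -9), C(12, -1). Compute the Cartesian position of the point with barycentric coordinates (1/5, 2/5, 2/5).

P = (1/5)·A + (2/5)·B + (2/5)·C.
x-coordinate: (1/5)·(-2) + (2/5)·(-23/2) + (2/5)·12 = -1/5.
y-coordinate: (1/5)·4 + (2/5)·(-9) + (2/5)·(-1) = -16/5.

(-1/5, -16/5)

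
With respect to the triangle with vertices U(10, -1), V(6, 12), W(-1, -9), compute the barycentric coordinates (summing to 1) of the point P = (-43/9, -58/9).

Signed area of the reference triangle: [UVW] = ½·(10·(12−(-9)) + 6·(-9−(-1)) + (-1)·(-1−12)) = ½·(210 − 48 + 13) = 175/2.
[PVW] = ½·((-43/9)·(12−(-9)) + 6·(-9−(-58/9)) + (-1)·(-58/9−12)) = ½·(-301/3 − 46/3 + 166/9) = -875/18, so the U-coordinate is (-875/18)/(175/2) = -5/9.
[UPW] = ½·(10·(-58/9−(-9)) + (-43/9)·(-9−(-1)) + (-1)·(-1−(-58/9))) = ½·(230/9 + 344/9 − 49/9) = 175/6, so the V-coordinate is 1/3.
[UVP] = ½·(10·(12−(-58/9)) + 6·(-58/9−(-1)) + (-43/9)·(-1−12)) = ½·(1660/9 − 98/3 + 559/9) = 1925/18, so the W-coordinate is 11/9.
Check: -5/9 + 1/3 + 11/9 = 1.

(-5/9, 1/3, 11/9)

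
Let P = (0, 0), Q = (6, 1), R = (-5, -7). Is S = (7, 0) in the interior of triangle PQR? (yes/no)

Barycentric coordinates of S: (-19/37, 49/37, 7/37).
The three coordinates are negative, positive, positive; a point is interior exactly when all three are positive.

no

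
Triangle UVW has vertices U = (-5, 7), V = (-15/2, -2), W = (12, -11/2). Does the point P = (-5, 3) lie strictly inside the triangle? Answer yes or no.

yes

Barycentric coordinates of P: (425/737, 272/737, 40/737).
The three coordinates are positive, positive, positive; a point is interior exactly when all three are positive.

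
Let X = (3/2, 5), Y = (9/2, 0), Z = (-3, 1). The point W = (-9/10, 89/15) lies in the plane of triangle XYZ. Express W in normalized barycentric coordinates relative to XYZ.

Signed area of the reference triangle: [XYZ] = ½·((3/2)·(0−1) + (9/2)·(1−5) + (-3)·(5−0)) = ½·(-3/2 − 18 − 15) = -69/4.
[WYZ] = ½·((-9/10)·(0−1) + (9/2)·(1−(89/15)) + (-3)·(89/15−0)) = ½·(9/10 − 111/5 − 89/5) = -391/20, so the X-coordinate is (-391/20)/(-69/4) = 17/15.
[XWZ] = ½·((3/2)·(89/15−1) + (-9/10)·(1−5) + (-3)·(5−(89/15))) = ½·(37/5 + 18/5 + 14/5) = 69/10, so the Y-coordinate is -2/5.
[XYW] = ½·((3/2)·(0−(89/15)) + (9/2)·(89/15−5) + (-9/10)·(5−0)) = ½·(-89/10 + 21/5 − 9/2) = -23/5, so the Z-coordinate is 4/15.

(17/15, -2/5, 4/15)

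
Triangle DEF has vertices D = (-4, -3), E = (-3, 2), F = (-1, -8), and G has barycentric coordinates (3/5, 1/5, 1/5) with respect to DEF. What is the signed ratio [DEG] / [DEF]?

1/5

The signed ratio [DEG]/[DEF] equals the barycentric coordinate of G at vertex F, which is 1/5.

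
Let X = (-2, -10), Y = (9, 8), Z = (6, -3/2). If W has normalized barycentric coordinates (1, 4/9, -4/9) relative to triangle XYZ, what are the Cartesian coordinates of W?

(-2/3, -52/9)

W = 1·X + (4/9)·Y + (-4/9)·Z.
x-coordinate: 1·(-2) + (4/9)·9 + (-4/9)·6 = -2/3.
y-coordinate: 1·(-10) + (4/9)·8 + (-4/9)·(-3/2) = -52/9.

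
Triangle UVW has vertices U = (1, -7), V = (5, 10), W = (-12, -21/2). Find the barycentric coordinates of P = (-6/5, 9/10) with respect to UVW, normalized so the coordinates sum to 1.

Signed area of the reference triangle: [UVW] = ½·(1·(10−(-21/2)) + 5·(-21/2−(-7)) + (-12)·(-7−10)) = ½·(41/2 − 35/2 + 204) = 207/2.
[PVW] = ½·((-6/5)·(10−(-21/2)) + 5·(-21/2−(9/10)) + (-12)·(9/10−10)) = ½·(-123/5 − 57 + 546/5) = 69/5, so the U-coordinate is (69/5)/(207/2) = 2/15.
[UPW] = ½·(1·(9/10−(-21/2)) + (-6/5)·(-21/2−(-7)) + (-12)·(-7−(9/10))) = ½·(57/5 + 21/5 + 474/5) = 276/5, so the V-coordinate is 8/15.
[UVP] = ½·(1·(10−(9/10)) + 5·(9/10−(-7)) + (-6/5)·(-7−10)) = ½·(91/10 + 79/2 + 102/5) = 69/2, so the W-coordinate is 1/3.
Check: 2/15 + 8/15 + 1/3 = 1.

(2/15, 8/15, 1/3)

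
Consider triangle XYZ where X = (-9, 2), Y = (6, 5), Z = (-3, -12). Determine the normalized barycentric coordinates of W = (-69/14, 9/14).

Signed area of the reference triangle: [XYZ] = ½·((-9)·(5−(-12)) + 6·(-12−2) + (-3)·(2−5)) = ½·(-153 − 84 + 9) = -114.
[WYZ] = ½·((-69/14)·(5−(-12)) + 6·(-12−(9/14)) + (-3)·(9/14−5)) = ½·(-1173/14 − 531/7 + 183/14) = -513/7, so the X-coordinate is (-513/7)/(-114) = 9/14.
[XWZ] = ½·((-9)·(9/14−(-12)) + (-69/14)·(-12−2) + (-3)·(2−(9/14))) = ½·(-1593/14 + 69 − 57/14) = -171/7, so the Y-coordinate is 3/14.
[XYW] = ½·((-9)·(5−(9/14)) + 6·(9/14−2) + (-69/14)·(2−5)) = ½·(-549/14 − 57/7 + 207/14) = -114/7, so the Z-coordinate is 1/7.

(9/14, 3/14, 1/7)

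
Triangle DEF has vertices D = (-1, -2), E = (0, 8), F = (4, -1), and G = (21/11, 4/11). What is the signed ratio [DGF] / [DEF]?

2/11

[DEF] = ½·((-1)·(8−(-1)) + 0·(-1−(-2)) + 4·(-2−8)) = ½·(-9 + 0 − 40) = -49/2.
[DGF] = ½·((-1)·(4/11−(-1)) + (21/11)·(-1−(-2)) + 4·(-2−(4/11))) = ½·(-15/11 + 21/11 − 104/11) = -49/11, so the ratio is (-49/11)/(-49/2) = 2/11.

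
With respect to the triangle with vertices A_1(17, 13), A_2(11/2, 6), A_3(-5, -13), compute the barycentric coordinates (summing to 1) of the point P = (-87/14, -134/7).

(2/7, -5/7, 10/7)

Signed area of the reference triangle: [A_1A_2A_3] = ½·(17·(6−(-13)) + (11/2)·(-13−13) + (-5)·(13−6)) = ½·(323 − 143 − 35) = 145/2.
[PA_2A_3] = ½·((-87/14)·(6−(-13)) + (11/2)·(-13−(-134/7)) + (-5)·(-134/7−6)) = ½·(-1653/14 + 473/14 + 880/7) = 145/7, so the A_1-coordinate is (145/7)/(145/2) = 2/7.
[A_1PA_3] = ½·(17·(-134/7−(-13)) + (-87/14)·(-13−13) + (-5)·(13−(-134/7))) = ½·(-731/7 + 1131/7 − 1125/7) = -725/14, so the A_2-coordinate is -5/7.
[A_1A_2P] = ½·(17·(6−(-134/7)) + (11/2)·(-134/7−13) + (-87/14)·(13−6)) = ½·(2992/7 − 2475/14 − 87/2) = 725/7, so the A_3-coordinate is 10/7.
Check: 2/7 − 5/7 + 10/7 = 1.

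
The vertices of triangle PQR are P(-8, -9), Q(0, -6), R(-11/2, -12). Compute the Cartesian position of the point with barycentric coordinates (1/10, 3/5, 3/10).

S = (1/10)·P + (3/5)·Q + (3/10)·R.
x-coordinate: (1/10)·(-8) + (3/5)·0 + (3/10)·(-11/2) = -49/20.
y-coordinate: (1/10)·(-9) + (3/5)·(-6) + (3/10)·(-12) = -81/10.

(-49/20, -81/10)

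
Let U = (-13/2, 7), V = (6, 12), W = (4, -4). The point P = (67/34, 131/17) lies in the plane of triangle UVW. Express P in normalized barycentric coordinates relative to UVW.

Signed area of the reference triangle: [UVW] = ½·((-13/2)·(12−(-4)) + 6·(-4−7) + 4·(7−12)) = ½·(-104 − 66 − 20) = -95.
[PVW] = ½·((67/34)·(12−(-4)) + 6·(-4−(131/17)) + 4·(131/17−12)) = ½·(536/17 − 1194/17 − 292/17) = -475/17, so the U-coordinate is (-475/17)/(-95) = 5/17.
[UPW] = ½·((-13/2)·(131/17−(-4)) + (67/34)·(-4−7) + 4·(7−(131/17))) = ½·(-2587/34 − 737/34 − 48/17) = -855/17, so the V-coordinate is 9/17.
[UVP] = ½·((-13/2)·(12−(131/17)) + 6·(131/17−7) + (67/34)·(7−12)) = ½·(-949/34 + 72/17 − 335/34) = -285/17, so the W-coordinate is 3/17.

(5/17, 9/17, 3/17)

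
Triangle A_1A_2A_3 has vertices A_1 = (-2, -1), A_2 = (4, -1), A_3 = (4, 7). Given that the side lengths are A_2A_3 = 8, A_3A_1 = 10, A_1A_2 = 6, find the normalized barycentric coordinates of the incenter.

The incenter has barycentric coordinates proportional to the opposite side lengths: (8 : 10 : 6).
Normalizing by 8+10+6 = 24 gives (1/3, 5/12, 1/4).

(1/3, 5/12, 1/4)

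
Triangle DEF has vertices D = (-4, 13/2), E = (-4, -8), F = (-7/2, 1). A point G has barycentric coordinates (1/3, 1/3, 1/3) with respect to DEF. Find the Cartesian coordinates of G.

(-23/6, -1/6)

G = (1/3)·D + (1/3)·E + (1/3)·F.
x-coordinate: (1/3)·(-4) + (1/3)·(-4) + (1/3)·(-7/2) = -23/6.
y-coordinate: (1/3)·(13/2) + (1/3)·(-8) + (1/3)·1 = -1/6.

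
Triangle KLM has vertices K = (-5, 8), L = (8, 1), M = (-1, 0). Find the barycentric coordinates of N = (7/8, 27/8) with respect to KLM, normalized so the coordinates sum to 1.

(3/8, 3/8, 1/4)

Signed area of the reference triangle: [KLM] = ½·((-5)·(1−0) + 8·(0−8) + (-1)·(8−1)) = ½·(-5 − 64 − 7) = -38.
[NLM] = ½·((7/8)·(1−0) + 8·(0−(27/8)) + (-1)·(27/8−1)) = ½·(7/8 − 27 − 19/8) = -57/4, so the K-coordinate is (-57/4)/(-38) = 3/8.
[KNM] = ½·((-5)·(27/8−0) + (7/8)·(0−8) + (-1)·(8−(27/8))) = ½·(-135/8 − 7 − 37/8) = -57/4, so the L-coordinate is 3/8.
[KLN] = ½·((-5)·(1−(27/8)) + 8·(27/8−8) + (7/8)·(8−1)) = ½·(95/8 − 37 + 49/8) = -19/2, so the M-coordinate is 1/4.
Check: 3/8 + 3/8 + 1/4 = 1.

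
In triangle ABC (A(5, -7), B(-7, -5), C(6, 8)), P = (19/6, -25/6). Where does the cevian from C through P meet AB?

Barycentric coordinates of P with respect to ABC: (2/3, 1/6, 1/6).
On side AB the C-coordinate is zero; dropping P's C-weight 1/6 and renormalizing the remaining 2/3 : 1/6 gives weights 4/5, 1/5 on A, B.
Q = (4/5)·(5, -7) + (1/5)·(-7, -5) = (13/5, -33/5).

(13/5, -33/5)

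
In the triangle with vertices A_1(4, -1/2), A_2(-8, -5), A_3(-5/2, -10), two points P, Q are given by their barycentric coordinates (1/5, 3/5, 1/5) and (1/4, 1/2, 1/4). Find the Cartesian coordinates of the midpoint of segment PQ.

(-65/16, -409/80)

Barycentric coordinates of the midpoint are the average: (9/40, 11/20, 9/40).
Converting: (9/40)·A_1 + (11/20)·A_2 + (9/40)·A_3 = (-65/16, -409/80).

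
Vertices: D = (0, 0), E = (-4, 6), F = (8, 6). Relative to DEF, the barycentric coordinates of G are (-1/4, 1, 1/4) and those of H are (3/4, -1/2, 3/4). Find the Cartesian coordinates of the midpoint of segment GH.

(3, 9/2)

Barycentric coordinates of the midpoint are the average: (1/4, 1/4, 1/2).
Converting: (1/4)·D + (1/4)·E + (1/2)·F = (3, 9/2).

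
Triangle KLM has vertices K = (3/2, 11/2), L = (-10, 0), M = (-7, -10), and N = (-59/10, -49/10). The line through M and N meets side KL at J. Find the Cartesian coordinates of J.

(-17/4, 11/4)

Barycentric coordinates of N with respect to KLM: (1/5, 1/5, 3/5).
On side KL the M-coordinate is zero; dropping N's M-weight 3/5 and renormalizing the remaining 1/5 : 1/5 gives weights 1/2, 1/2 on K, L.
J = (1/2)·(3/2, 11/2) + (1/2)·(-10, 0) = (-17/4, 11/4).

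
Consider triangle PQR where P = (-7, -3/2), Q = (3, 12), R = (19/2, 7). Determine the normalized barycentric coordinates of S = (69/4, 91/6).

Signed area of the reference triangle: [PQR] = ½·((-7)·(12−7) + 3·(7−(-3/2)) + (19/2)·(-3/2−12)) = ½·(-35 + 51/2 − 513/4) = -551/8.
[SQR] = ½·((69/4)·(12−7) + 3·(7−(91/6)) + (19/2)·(91/6−12)) = ½·(345/4 − 49/2 + 361/12) = 551/12, so the P-coordinate is (551/12)/(-551/8) = -2/3.
[PSR] = ½·((-7)·(91/6−7) + (69/4)·(7−(-3/2)) + (19/2)·(-3/2−(91/6))) = ½·(-343/6 + 1173/8 − 475/3) = -551/16, so the Q-coordinate is 1/2.
[PQS] = ½·((-7)·(12−(91/6)) + 3·(91/6−(-3/2)) + (69/4)·(-3/2−12)) = ½·(133/6 + 50 − 1863/8) = -3857/48, so the R-coordinate is 7/6.

(-2/3, 1/2, 7/6)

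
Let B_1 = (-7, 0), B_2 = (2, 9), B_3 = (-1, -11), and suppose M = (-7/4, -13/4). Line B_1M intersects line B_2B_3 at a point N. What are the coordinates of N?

Barycentric coordinates of M with respect to B_1B_2B_3: (1/4, 1/4, 1/2).
On side B_2B_3 the B_1-coordinate is zero; dropping M's B_1-weight 1/4 and renormalizing the remaining 1/4 : 1/2 gives weights 1/3, 2/3 on B_2, B_3.
N = (1/3)·(2, 9) + (2/3)·(-1, -11) = (0, -13/3).

(0, -13/3)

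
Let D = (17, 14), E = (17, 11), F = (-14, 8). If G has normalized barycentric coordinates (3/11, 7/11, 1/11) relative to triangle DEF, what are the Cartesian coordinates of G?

(156/11, 127/11)

G = (3/11)·D + (7/11)·E + (1/11)·F.
x-coordinate: (3/11)·17 + (7/11)·17 + (1/11)·(-14) = 156/11.
y-coordinate: (3/11)·14 + (7/11)·11 + (1/11)·8 = 127/11.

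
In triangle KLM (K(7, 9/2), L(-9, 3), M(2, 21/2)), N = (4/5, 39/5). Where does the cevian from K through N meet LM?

(-3/4, 69/8)

Barycentric coordinates of N with respect to KLM: (1/5, 1/5, 3/5).
On side LM the K-coordinate is zero; dropping N's K-weight 1/5 and renormalizing the remaining 1/5 : 3/5 gives weights 1/4, 3/4 on L, M.
J = (1/4)·(-9, 3) + (3/4)·(2, 21/2) = (-3/4, 69/8).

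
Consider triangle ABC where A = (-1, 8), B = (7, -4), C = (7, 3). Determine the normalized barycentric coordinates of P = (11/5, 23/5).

Signed area of the reference triangle: [ABC] = ½·((-1)·(-4−3) + 7·(3−8) + 7·(8−(-4))) = ½·(7 − 35 + 84) = 28.
[PBC] = ½·((11/5)·(-4−3) + 7·(3−(23/5)) + 7·(23/5−(-4))) = ½·(-77/5 − 56/5 + 301/5) = 84/5, so the A-coordinate is (84/5)/28 = 3/5.
[APC] = ½·((-1)·(23/5−3) + (11/5)·(3−8) + 7·(8−(23/5))) = ½·(-8/5 − 11 + 119/5) = 28/5, so the B-coordinate is 1/5.
[ABP] = ½·((-1)·(-4−(23/5)) + 7·(23/5−8) + (11/5)·(8−(-4))) = ½·(43/5 − 119/5 + 132/5) = 28/5, so the C-coordinate is 1/5.
Check: 3/5 + 1/5 + 1/5 = 1.

(3/5, 1/5, 1/5)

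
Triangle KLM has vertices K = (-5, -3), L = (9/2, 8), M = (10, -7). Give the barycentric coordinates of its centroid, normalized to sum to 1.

The centroid is the average of the vertices, so each weight is 1/3.

(1/3, 1/3, 1/3)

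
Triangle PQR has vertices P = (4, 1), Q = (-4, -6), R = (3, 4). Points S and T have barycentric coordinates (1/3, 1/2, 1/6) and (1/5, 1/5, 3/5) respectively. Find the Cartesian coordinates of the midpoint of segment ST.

Barycentric coordinates of the midpoint are the average: (4/15, 7/20, 23/60).
Converting: (4/15)·P + (7/20)·Q + (23/60)·R = (49/60, -3/10).

(49/60, -3/10)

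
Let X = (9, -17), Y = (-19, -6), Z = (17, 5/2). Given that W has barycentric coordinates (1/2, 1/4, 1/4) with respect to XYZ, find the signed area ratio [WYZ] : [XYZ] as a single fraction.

1/2

The signed ratio [WYZ]/[XYZ] equals the barycentric coordinate of W at vertex X, which is 1/2.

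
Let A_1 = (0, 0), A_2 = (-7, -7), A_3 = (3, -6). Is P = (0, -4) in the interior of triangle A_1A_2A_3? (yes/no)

yes

Barycentric coordinates of P: (23/63, 4/21, 4/9).
The three coordinates are positive, positive, positive; a point is interior exactly when all three are positive.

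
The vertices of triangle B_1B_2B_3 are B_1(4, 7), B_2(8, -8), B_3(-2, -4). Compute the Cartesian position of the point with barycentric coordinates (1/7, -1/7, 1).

(-18/7, -13/7)

M = (1/7)·B_1 + (-1/7)·B_2 + 1·B_3.
x-coordinate: (1/7)·4 + (-1/7)·8 + 1·(-2) = -18/7.
y-coordinate: (1/7)·7 + (-1/7)·(-8) + 1·(-4) = -13/7.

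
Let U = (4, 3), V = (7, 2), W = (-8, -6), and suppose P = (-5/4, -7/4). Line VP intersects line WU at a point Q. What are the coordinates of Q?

Barycentric coordinates of P with respect to UVW: (1/4, 1/4, 1/2).
On side WU the V-coordinate is zero; dropping P's V-weight 1/4 and renormalizing the remaining 1/2 : 1/4 gives weights 2/3, 1/3 on W, U.
Q = (2/3)·(-8, -6) + (1/3)·(4, 3) = (-4, -3).

(-4, -3)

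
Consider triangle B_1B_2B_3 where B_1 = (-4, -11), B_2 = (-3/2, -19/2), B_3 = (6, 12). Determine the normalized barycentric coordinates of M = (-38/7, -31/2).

(13/14, 2/7, -3/14)

Signed area of the reference triangle: [B_1B_2B_3] = ½·((-4)·(-19/2−12) + (-3/2)·(12−(-11)) + 6·(-11−(-19/2))) = ½·(86 − 69/2 − 9) = 85/4.
[MB_2B_3] = ½·((-38/7)·(-19/2−12) + (-3/2)·(12−(-31/2)) + 6·(-31/2−(-19/2))) = ½·(817/7 − 165/4 − 36) = 1105/56, so the B_1-coordinate is (1105/56)/(85/4) = 13/14.
[B_1MB_3] = ½·((-4)·(-31/2−12) + (-38/7)·(12−(-11)) + 6·(-11−(-31/2))) = ½·(110 − 874/7 + 27) = 85/14, so the B_2-coordinate is 2/7.
[B_1B_2M] = ½·((-4)·(-19/2−(-31/2)) + (-3/2)·(-31/2−(-11)) + (-38/7)·(-11−(-19/2))) = ½·(-24 + 27/4 + 57/7) = -255/56, so the B_3-coordinate is -3/14.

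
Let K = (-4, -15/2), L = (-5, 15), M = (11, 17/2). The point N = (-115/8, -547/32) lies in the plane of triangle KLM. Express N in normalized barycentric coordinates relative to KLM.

Signed area of the reference triangle: [KLM] = ½·((-4)·(15−(17/2)) + (-5)·(17/2−(-15/2)) + 11·(-15/2−15)) = ½·(-26 − 80 − 495/2) = -707/4.
[NLM] = ½·((-115/8)·(15−(17/2)) + (-5)·(17/2−(-547/32)) + 11·(-547/32−15)) = ½·(-1495/16 − 4095/32 − 11297/32) = -9191/32, so the K-coordinate is (-9191/32)/(-707/4) = 13/8.
[KNM] = ½·((-4)·(-547/32−(17/2)) + (-115/8)·(17/2−(-15/2)) + 11·(-15/2−(-547/32))) = ½·(819/8 − 230 + 3377/32) = -707/64, so the L-coordinate is 1/16.
[KLN] = ½·((-4)·(15−(-547/32)) + (-5)·(-547/32−(-15/2)) + (-115/8)·(-15/2−15)) = ½·(-1027/8 + 1535/32 + 5175/16) = 7777/64, so the M-coordinate is -11/16.
Check: 13/8 + 1/16 − 11/16 = 1.

(13/8, 1/16, -11/16)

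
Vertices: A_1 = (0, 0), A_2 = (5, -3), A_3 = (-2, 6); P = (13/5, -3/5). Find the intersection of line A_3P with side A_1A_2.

Barycentric coordinates of P with respect to A_1A_2A_3: (1/5, 3/5, 1/5).
On side A_1A_2 the A_3-coordinate is zero; dropping P's A_3-weight 1/5 and renormalizing the remaining 1/5 : 3/5 gives weights 1/4, 3/4 on A_1, A_2.
Q = (1/4)·(0, 0) + (3/4)·(5, -3) = (15/4, -9/4).

(15/4, -9/4)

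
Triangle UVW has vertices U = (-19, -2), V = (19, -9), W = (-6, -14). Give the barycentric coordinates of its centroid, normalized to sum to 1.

(1/3, 1/3, 1/3)

The centroid is the average of the vertices, so each weight is 1/3.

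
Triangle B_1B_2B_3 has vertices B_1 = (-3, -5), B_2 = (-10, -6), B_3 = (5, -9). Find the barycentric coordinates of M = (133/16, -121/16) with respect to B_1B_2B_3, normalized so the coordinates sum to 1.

(7/8, -11/16, 13/16)

Signed area of the reference triangle: [B_1B_2B_3] = ½·((-3)·(-6−(-9)) + (-10)·(-9−(-5)) + 5·(-5−(-6))) = ½·(-9 + 40 + 5) = 18.
[MB_2B_3] = ½·((133/16)·(-6−(-9)) + (-10)·(-9−(-121/16)) + 5·(-121/16−(-6))) = ½·(399/16 + 115/8 − 125/16) = 63/4, so the B_1-coordinate is (63/4)/18 = 7/8.
[B_1MB_3] = ½·((-3)·(-121/16−(-9)) + (133/16)·(-9−(-5)) + 5·(-5−(-121/16))) = ½·(-69/16 − 133/4 + 205/16) = -99/8, so the B_2-coordinate is -11/16.
[B_1B_2M] = ½·((-3)·(-6−(-121/16)) + (-10)·(-121/16−(-5)) + (133/16)·(-5−(-6))) = ½·(-75/16 + 205/8 + 133/16) = 117/8, so the B_3-coordinate is 13/16.
Check: 7/8 − 11/16 + 13/16 = 1.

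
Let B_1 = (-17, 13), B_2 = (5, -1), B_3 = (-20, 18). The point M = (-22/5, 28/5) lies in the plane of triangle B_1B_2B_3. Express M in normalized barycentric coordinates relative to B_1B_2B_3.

Signed area of the reference triangle: [B_1B_2B_3] = ½·((-17)·(-1−18) + 5·(18−13) + (-20)·(13−(-1))) = ½·(323 + 25 − 280) = 34.
[MB_2B_3] = ½·((-22/5)·(-1−18) + 5·(18−(28/5)) + (-20)·(28/5−(-1))) = ½·(418/5 + 62 − 132) = 34/5, so the B_1-coordinate is (34/5)/34 = 1/5.
[B_1MB_3] = ½·((-17)·(28/5−18) + (-22/5)·(18−13) + (-20)·(13−(28/5))) = ½·(1054/5 − 22 − 148) = 102/5, so the B_2-coordinate is 3/5.
[B_1B_2M] = ½·((-17)·(-1−(28/5)) + 5·(28/5−13) + (-22/5)·(13−(-1))) = ½·(561/5 − 37 − 308/5) = 34/5, so the B_3-coordinate is 1/5.

(1/5, 3/5, 1/5)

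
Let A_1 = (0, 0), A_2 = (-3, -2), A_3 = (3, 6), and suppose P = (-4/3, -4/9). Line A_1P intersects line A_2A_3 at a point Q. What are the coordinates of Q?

(-2, -2/3)

Barycentric coordinates of P with respect to A_1A_2A_3: (1/3, 5/9, 1/9).
On side A_2A_3 the A_1-coordinate is zero; dropping P's A_1-weight 1/3 and renormalizing the remaining 5/9 : 1/9 gives weights 5/6, 1/6 on A_2, A_3.
Q = (5/6)·(-3, -2) + (1/6)·(3, 6) = (-2, -2/3).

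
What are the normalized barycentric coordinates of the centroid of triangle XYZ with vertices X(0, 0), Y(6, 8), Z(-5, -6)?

(1/3, 1/3, 1/3)

The centroid is the average of the vertices, so each weight is 1/3.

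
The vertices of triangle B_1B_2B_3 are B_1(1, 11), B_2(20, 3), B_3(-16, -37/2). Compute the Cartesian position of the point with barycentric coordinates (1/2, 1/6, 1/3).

M = (1/2)·B_1 + (1/6)·B_2 + (1/3)·B_3.
x-coordinate: (1/2)·1 + (1/6)·20 + (1/3)·(-16) = -3/2.
y-coordinate: (1/2)·11 + (1/6)·3 + (1/3)·(-37/2) = -1/6.

(-3/2, -1/6)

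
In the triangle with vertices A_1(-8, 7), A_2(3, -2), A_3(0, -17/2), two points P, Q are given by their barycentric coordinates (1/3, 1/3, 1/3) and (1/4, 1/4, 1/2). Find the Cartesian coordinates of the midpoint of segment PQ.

Barycentric coordinates of the midpoint are the average: (7/24, 7/24, 5/12).
Converting: (7/24)·A_1 + (7/24)·A_2 + (5/12)·A_3 = (-35/24, -25/12).

(-35/24, -25/12)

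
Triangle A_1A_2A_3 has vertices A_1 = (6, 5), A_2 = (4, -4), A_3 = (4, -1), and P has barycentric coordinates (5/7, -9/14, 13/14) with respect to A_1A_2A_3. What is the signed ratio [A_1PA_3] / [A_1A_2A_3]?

-9/14

The signed ratio [A_1PA_3]/[A_1A_2A_3] equals the barycentric coordinate of P at vertex A_2, which is -9/14.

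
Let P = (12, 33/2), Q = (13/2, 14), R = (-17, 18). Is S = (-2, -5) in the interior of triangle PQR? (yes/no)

no

Barycentric coordinates of S: (-1922/323, 2578/323, -333/323).
The three coordinates are negative, positive, negative; a point is interior exactly when all three are positive.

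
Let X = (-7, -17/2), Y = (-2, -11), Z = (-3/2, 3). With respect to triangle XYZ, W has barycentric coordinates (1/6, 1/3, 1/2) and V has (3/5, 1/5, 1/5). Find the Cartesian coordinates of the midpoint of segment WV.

(-449/120, -617/120)

Barycentric coordinates of the midpoint are the average: (23/60, 4/15, 7/20).
Converting: (23/60)·X + (4/15)·Y + (7/20)·Z = (-449/120, -617/120).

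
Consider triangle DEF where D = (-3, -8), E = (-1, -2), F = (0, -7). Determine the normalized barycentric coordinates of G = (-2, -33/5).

Signed area of the reference triangle: [DEF] = ½·((-3)·(-2−(-7)) + (-1)·(-7−(-8)) + 0·(-8−(-2))) = ½·(-15 − 1 + 0) = -8.
[GEF] = ½·((-2)·(-2−(-7)) + (-1)·(-7−(-33/5)) + 0·(-33/5−(-2))) = ½·(-10 + 2/5 + 0) = -24/5, so the D-coordinate is (-24/5)/(-8) = 3/5.
[DGF] = ½·((-3)·(-33/5−(-7)) + (-2)·(-7−(-8)) + 0·(-8−(-33/5))) = ½·(-6/5 − 2 + 0) = -8/5, so the E-coordinate is 1/5.
[DEG] = ½·((-3)·(-2−(-33/5)) + (-1)·(-33/5−(-8)) + (-2)·(-8−(-2))) = ½·(-69/5 − 7/5 + 12) = -8/5, so the F-coordinate is 1/5.

(3/5, 1/5, 1/5)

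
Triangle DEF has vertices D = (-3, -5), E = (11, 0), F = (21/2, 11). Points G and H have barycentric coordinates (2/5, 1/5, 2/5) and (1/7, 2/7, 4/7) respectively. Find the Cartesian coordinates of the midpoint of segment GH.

Barycentric coordinates of the midpoint are the average: (19/70, 17/70, 17/35).
Converting: (19/70)·D + (17/70)·E + (17/35)·F = (487/70, 279/70).

(487/70, 279/70)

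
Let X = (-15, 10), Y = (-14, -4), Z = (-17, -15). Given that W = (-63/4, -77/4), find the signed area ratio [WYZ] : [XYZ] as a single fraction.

-1/2

[XYZ] = ½·((-15)·(-4−(-15)) + (-14)·(-15−10) + (-17)·(10−(-4))) = ½·(-165 + 350 − 238) = -53/2.
[WYZ] = ½·((-63/4)·(-4−(-15)) + (-14)·(-15−(-77/4)) + (-17)·(-77/4−(-4))) = ½·(-693/4 − 119/2 + 1037/4) = 53/4, so the ratio is (53/4)/(-53/2) = -1/2.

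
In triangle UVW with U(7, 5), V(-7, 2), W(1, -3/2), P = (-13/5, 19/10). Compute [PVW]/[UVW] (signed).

[UVW] = ½·(7·(2−(-3/2)) + (-7)·(-3/2−5) + 1·(5−2)) = ½·(49/2 + 91/2 + 3) = 73/2.
[PVW] = ½·((-13/5)·(2−(-3/2)) + (-7)·(-3/2−(19/10)) + 1·(19/10−2)) = ½·(-91/10 + 119/5 − 1/10) = 73/10, so the ratio is (73/10)/(73/2) = 1/5.

1/5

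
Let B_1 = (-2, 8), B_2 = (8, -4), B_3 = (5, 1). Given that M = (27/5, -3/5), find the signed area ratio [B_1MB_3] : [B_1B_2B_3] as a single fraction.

3/5

[B_1B_2B_3] = ½·((-2)·(-4−1) + 8·(1−8) + 5·(8−(-4))) = ½·(10 − 56 + 60) = 7.
[B_1MB_3] = ½·((-2)·(-3/5−1) + (27/5)·(1−8) + 5·(8−(-3/5))) = ½·(16/5 − 189/5 + 43) = 21/5, so the ratio is (21/5)/7 = 3/5.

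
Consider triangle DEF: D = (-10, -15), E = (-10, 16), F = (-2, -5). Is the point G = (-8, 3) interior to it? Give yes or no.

yes

Barycentric coordinates of G: (1/4, 1/2, 1/4).
The three coordinates are positive, positive, positive; a point is interior exactly when all three are positive.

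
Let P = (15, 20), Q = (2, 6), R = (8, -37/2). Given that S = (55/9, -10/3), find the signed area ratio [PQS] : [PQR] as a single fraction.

[PQR] = ½·(15·(6−(-37/2)) + 2·(-37/2−20) + 8·(20−6)) = ½·(735/2 − 77 + 112) = 805/4.
[PQS] = ½·(15·(6−(-10/3)) + 2·(-10/3−20) + (55/9)·(20−6)) = ½·(140 − 140/3 + 770/9) = 805/9, so the ratio is (805/9)/(805/4) = 4/9.

4/9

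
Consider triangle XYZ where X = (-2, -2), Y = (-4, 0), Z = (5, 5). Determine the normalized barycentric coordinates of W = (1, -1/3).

(1, -1/3, 1/3)

Signed area of the reference triangle: [XYZ] = ½·((-2)·(0−5) + (-4)·(5−(-2)) + 5·(-2−0)) = ½·(10 − 28 − 10) = -14.
[WYZ] = ½·(1·(0−5) + (-4)·(5−(-1/3)) + 5·(-1/3−0)) = ½·(-5 − 64/3 − 5/3) = -14, so the X-coordinate is (-14)/(-14) = 1.
[XWZ] = ½·((-2)·(-1/3−5) + 1·(5−(-2)) + 5·(-2−(-1/3))) = ½·(32/3 + 7 − 25/3) = 14/3, so the Y-coordinate is -1/3.
[XYW] = ½·((-2)·(0−(-1/3)) + (-4)·(-1/3−(-2)) + 1·(-2−0)) = ½·(-2/3 − 20/3 − 2) = -14/3, so the Z-coordinate is 1/3.
Check: 1 − 1/3 + 1/3 = 1.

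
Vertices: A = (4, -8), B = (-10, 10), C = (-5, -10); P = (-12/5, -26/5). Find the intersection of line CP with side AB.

(-2/3, -2)

Barycentric coordinates of P with respect to ABC: (2/5, 1/5, 2/5).
On side AB the C-coordinate is zero; dropping P's C-weight 2/5 and renormalizing the remaining 2/5 : 1/5 gives weights 2/3, 1/3 on A, B.
Q = (2/3)·(4, -8) + (1/3)·(-10, 10) = (-2/3, -2).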